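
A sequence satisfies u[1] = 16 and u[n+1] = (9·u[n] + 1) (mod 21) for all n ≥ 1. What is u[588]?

4

u[1] = 16; u[2] = 19; u[3] = 4; u[4] = 16.
The sequence repeats with period 3.
(588 - 1) mod 3 = 2, so u[588] = u[3] = 4.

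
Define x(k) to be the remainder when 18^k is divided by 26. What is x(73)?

18

We have x(0) = 1; x(1) = 18; x(2) = 12; x(3) = 8; x(4) = 14; x(5) = 18.
Since x(5) = x(1) = 18, the sequence is eventually periodic: after a pre-period of length 1 it cycles with period 4.
For k ≥ 1, x(k) depends only on (k - 1) mod 4. (73 - 1) mod 4 = 0, so x(73) = x(1) = 18.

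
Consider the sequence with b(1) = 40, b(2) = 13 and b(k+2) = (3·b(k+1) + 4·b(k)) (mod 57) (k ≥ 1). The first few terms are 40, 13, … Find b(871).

b(1) = 40, b(2) = 13, b(3) = 28, b(4) = 22, b(5) = 7, b(6) = 52, b(7) = 13, b(8) = 19, b(9) = 52, b(10) = 4, b(11) = 49, b(12) = 49, b(13) = 1, b(14) = 28, b(15) = 31, b(16) = 34, b(17) = 55, b(18) = 16, b(19) = 40, b(20) = 13.
Since (b(19), b(20)) = (b(1), b(2)) = (40, 13) (two consecutive terms determine the rest), the sequence is periodic with period 18.
(871 - 1) mod 18 = 6, so b(871) = b(7) = 13.

13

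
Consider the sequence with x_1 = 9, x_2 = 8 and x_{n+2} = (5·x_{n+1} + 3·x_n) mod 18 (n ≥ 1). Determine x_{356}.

2

Listing terms: x_1 = 9, x_2 = 8, x_3 = 13, x_4 = 17, x_5 = 16, x_6 = 5, x_7 = 1, x_8 = 2, x_9 = 13, x_{10} = 17.
Since (x_9, x_{10}) = (x_3, x_4) = (13, 17) (two consecutive terms determine the rest), the sequence is eventually periodic: after a pre-period of length 2 it cycles with period 6.
For n ≥ 3, x_n depends only on (n - 3) mod 6. (356 - 3) mod 6 = 5, so x_{356} = x_8 = 2.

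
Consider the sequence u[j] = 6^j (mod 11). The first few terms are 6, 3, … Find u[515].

u[1] = 6, u[2] = 3, u[3] = 7, u[4] = 9, u[5] = 10, u[6] = 5, u[7] = 8, u[8] = 4, u[9] = 2, u[10] = 1, u[11] = 6.
The sequence repeats with period 10.
(515 - 1) mod 10 = 4, so u[515] = u[5] = 10.

10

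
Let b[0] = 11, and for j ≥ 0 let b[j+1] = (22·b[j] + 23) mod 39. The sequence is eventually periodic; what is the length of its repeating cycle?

Computing terms: b[0] = 11,  b[1] = 31,  b[2] = 3,  b[3] = 11.
The sequence repeats with period 3.

3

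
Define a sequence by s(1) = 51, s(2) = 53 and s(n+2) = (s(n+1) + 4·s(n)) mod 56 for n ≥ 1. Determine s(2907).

9

We have s(1) = 51,  s(2) = 53,  s(3) = 33,  s(4) = 21,  s(5) = 41,  s(6) = 13,  s(7) = 9,  s(8) = 5,  s(9) = 41,  s(10) = 5,  s(11) = 1,  s(12) = 21,  s(13) = 25,  s(14) = 53,  s(15) = 41,  s(16) = 29,  s(17) = 25,  s(18) = 29,  s(19) = 17,  s(20) = 21,  s(21) = 33,  s(22) = 5,  s(23) = 25,  s(24) = 45,  s(25) = 33,  s(26) = 45,  s(27) = 9,  s(28) = 21,  s(29) = 1,  s(30) = 29,  s(31) = 33,  s(32) = 37,  s(33) = 1,  s(34) = 37,  s(35) = 41,  s(36) = 21,  s(37) = 17,  s(38) = 45,  s(39) = 1,  s(40) = 13,  s(41) = 17,  s(42) = 13,  s(43) = 25,  s(44) = 21,  s(45) = 9,  s(46) = 37,  s(47) = 17,  s(48) = 53,  s(49) = 9,  s(50) = 53,  s(51) = 33.
Since (s(50), s(51)) = (s(2), s(3)) = (53, 33) (two consecutive terms determine the rest), the sequence is eventually periodic: after a pre-period of length 1 it cycles with period 48.
For n ≥ 2, s(n) depends only on (n - 2) mod 48. (2907 - 2) mod 48 = 25, so s(2907) = s(27) = 9.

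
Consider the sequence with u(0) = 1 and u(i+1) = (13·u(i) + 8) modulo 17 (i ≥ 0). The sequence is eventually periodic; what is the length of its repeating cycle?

4

Computing terms: u(0) = 1, u(1) = 4, u(2) = 9, u(3) = 6, u(4) = 1.
Since u(4) = u(0) = 1, the sequence is periodic with period 4.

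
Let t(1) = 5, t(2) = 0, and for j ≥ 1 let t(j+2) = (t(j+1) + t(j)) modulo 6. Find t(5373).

1

Computing terms: t(1) = 5; t(2) = 0; t(3) = 5; t(4) = 5; t(5) = 4; t(6) = 3; t(7) = 1; t(8) = 4; t(9) = 5; t(10) = 3; t(11) = 2; t(12) = 5; t(13) = 1; t(14) = 0; t(15) = 1; t(16) = 1; t(17) = 2; t(18) = 3; t(19) = 5; t(20) = 2; t(21) = 1; t(22) = 3; t(23) = 4; t(24) = 1; t(25) = 5; t(26) = 0.
Since (t(25), t(26)) = (t(1), t(2)) = (5, 0) (two consecutive terms determine the rest), the sequence is periodic with period 24.
(5373 - 1) mod 24 = 20, so t(5373) = t(21) = 1.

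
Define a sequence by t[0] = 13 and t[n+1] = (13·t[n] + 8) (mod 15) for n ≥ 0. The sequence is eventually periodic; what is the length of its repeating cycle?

12

Listing terms: t[0] = 13,  t[1] = 12,  t[2] = 14,  t[3] = 10,  t[4] = 3,  t[5] = 2,  t[6] = 4,  t[7] = 0,  t[8] = 8,  t[9] = 7,  t[10] = 9,  t[11] = 5,  t[12] = 13.
The sequence repeats with period 12.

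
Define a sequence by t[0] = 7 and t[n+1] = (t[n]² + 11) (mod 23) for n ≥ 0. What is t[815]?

t[0] = 7,  t[1] = 14,  t[2] = 0,  t[3] = 11,  t[4] = 17,  t[5] = 1,  t[6] = 12,  t[7] = 17.
Since t[7] = t[4] = 17, the sequence is eventually periodic: after a pre-period of length 4 it cycles with period 3.
For n ≥ 4, t[n] depends only on (n - 4) mod 3. (815 - 4) mod 3 = 1, so t[815] = t[5] = 1.

1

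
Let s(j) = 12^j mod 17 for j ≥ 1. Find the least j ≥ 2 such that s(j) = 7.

Listing terms: s(1) = 12, s(2) = 8, s(3) = 11, s(4) = 13, s(5) = 3, s(6) = 2, s(7) = 7, s(8) = 16, s(9) = 5, s(10) = 9, s(11) = 6, s(12) = 4, s(13) = 14, s(14) = 15, s(15) = 10, s(16) = 1, s(17) = 12.
The sequence repeats with period 16.
The value 7 first appears (with j ≥ 2) at s(7).

7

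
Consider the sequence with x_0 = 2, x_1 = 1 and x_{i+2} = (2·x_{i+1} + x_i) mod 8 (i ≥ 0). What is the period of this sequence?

8

We have x_0 = 2, x_1 = 1, x_2 = 4, x_3 = 1, x_4 = 6, x_5 = 5, x_6 = 0, x_7 = 5, x_8 = 2, x_9 = 1.
Since (x_8, x_9) = (x_0, x_1) = (2, 1) (two consecutive terms determine the rest), the sequence is periodic with period 8.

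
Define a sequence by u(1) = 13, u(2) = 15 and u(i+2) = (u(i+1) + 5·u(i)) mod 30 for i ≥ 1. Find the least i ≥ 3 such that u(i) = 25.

7

Listing terms: u(1) = 13, u(2) = 15, u(3) = 20, u(4) = 5, u(5) = 15, u(6) = 10, u(7) = 25, u(8) = 15, u(9) = 20.
Since (u(8), u(9)) = (u(2), u(3)) = (15, 20) (two consecutive terms determine the rest), the sequence is eventually periodic: after a pre-period of length 1 it cycles with period 6.
The value 25 first appears (with i ≥ 3) at u(7).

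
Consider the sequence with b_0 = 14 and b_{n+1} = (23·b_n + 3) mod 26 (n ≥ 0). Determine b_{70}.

8

Computing terms: b_0 = 14, b_1 = 13, b_2 = 16, b_3 = 7, b_4 = 8, b_5 = 5, b_6 = 14.
Since b_6 = b_0 = 14, the sequence is periodic with period 6.
So b_{70} = b_{0 + ((70-0) mod 6)} = b_4 = 8.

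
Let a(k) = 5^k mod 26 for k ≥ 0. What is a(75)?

21

Computing terms: a(0) = 1,  a(1) = 5,  a(2) = 25,  a(3) = 21,  a(4) = 1.
The sequence repeats with period 4.
So a(75) = a(0 + ((75-0) mod 4)) = a(3) = 21.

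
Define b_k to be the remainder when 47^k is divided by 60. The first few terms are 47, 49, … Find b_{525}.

47

We have b_1 = 47, b_2 = 49, b_3 = 23, b_4 = 1, b_5 = 47.
Since b_5 = b_1 = 47, the sequence is periodic with period 4.
So b_{525} = b_{1 + ((525-1) mod 4)} = b_1 = 47.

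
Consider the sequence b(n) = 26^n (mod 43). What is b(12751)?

We have b(0) = 1, b(1) = 26, b(2) = 31, b(3) = 32, b(4) = 15, b(5) = 3, b(6) = 35, b(7) = 7, b(8) = 10, b(9) = 2, b(10) = 9, b(11) = 19, b(12) = 21, b(13) = 30, b(14) = 6, b(15) = 27, b(16) = 14, b(17) = 20, b(18) = 4, b(19) = 18, b(20) = 38, b(21) = 42, b(22) = 17, b(23) = 12, b(24) = 11, b(25) = 28, b(26) = 40, b(27) = 8, b(28) = 36, b(29) = 33, b(30) = 41, b(31) = 34, b(32) = 24, b(33) = 22, b(34) = 13, b(35) = 37, b(36) = 16, b(37) = 29, b(38) = 23, b(39) = 39, b(40) = 25, b(41) = 5, b(42) = 1.
The sequence repeats with period 42.
So b(12751) = b(0 + ((12751-0) mod 42)) = b(25) = 28.

28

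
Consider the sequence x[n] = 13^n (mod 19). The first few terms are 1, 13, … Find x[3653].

3

Listing terms: x[0] = 1,  x[1] = 13,  x[2] = 17,  x[3] = 12,  x[4] = 4,  x[5] = 14,  x[6] = 11,  x[7] = 10,  x[8] = 16,  x[9] = 18,  x[10] = 6,  x[11] = 2,  x[12] = 7,  x[13] = 15,  x[14] = 5,  x[15] = 8,  x[16] = 9,  x[17] = 3,  x[18] = 1.
Since x[18] = x[0] = 1, the sequence is periodic with period 18.
So x[3653] = x[0 + ((3653-0) mod 18)] = x[17] = 3.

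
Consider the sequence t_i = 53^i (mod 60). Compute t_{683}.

17

We have t_1 = 53, t_2 = 49, t_3 = 17, t_4 = 1, t_5 = 53.
The sequence repeats with period 4.
So t_{683} = t_{1 + ((683-1) mod 4)} = t_3 = 17.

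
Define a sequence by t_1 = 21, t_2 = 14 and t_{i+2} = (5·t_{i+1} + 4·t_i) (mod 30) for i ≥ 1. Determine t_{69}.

6

We have t_1 = 21,  t_2 = 14,  t_3 = 4,  t_4 = 16,  t_5 = 6,  t_6 = 4,  t_7 = 14,  t_8 = 26,  t_9 = 6,  t_{10} = 14,  t_{11} = 4.
Since (t_{10}, t_{11}) = (t_2, t_3) = (14, 4) (two consecutive terms determine the rest), the sequence is eventually periodic: after a pre-period of length 1 it cycles with period 8.
For i ≥ 2, t_i depends only on (i - 2) mod 8. (69 - 2) mod 8 = 3, so t_{69} = t_5 = 6.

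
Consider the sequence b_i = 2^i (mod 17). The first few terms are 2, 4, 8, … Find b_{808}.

b_1 = 2,  b_2 = 4,  b_3 = 8,  b_4 = 16,  b_5 = 15,  b_6 = 13,  b_7 = 9,  b_8 = 1,  b_9 = 2.
The sequence repeats with period 8.
(808 - 1) mod 8 = 7, so b_{808} = b_8 = 1.

1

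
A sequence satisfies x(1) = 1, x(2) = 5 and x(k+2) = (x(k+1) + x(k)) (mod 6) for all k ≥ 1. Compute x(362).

5

Computing terms: x(1) = 1,  x(2) = 5,  x(3) = 0,  x(4) = 5,  x(5) = 5,  x(6) = 4,  x(7) = 3,  x(8) = 1,  x(9) = 4,  x(10) = 5,  x(11) = 3,  x(12) = 2,  x(13) = 5,  x(14) = 1,  x(15) = 0,  x(16) = 1,  x(17) = 1,  x(18) = 2,  x(19) = 3,  x(20) = 5,  x(21) = 2,  x(22) = 1,  x(23) = 3,  x(24) = 4,  x(25) = 1,  x(26) = 5.
The sequence repeats with period 24.
So x(362) = x(1 + ((362-1) mod 24)) = x(2) = 5.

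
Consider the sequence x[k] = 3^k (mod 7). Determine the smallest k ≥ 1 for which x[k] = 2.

2

Listing terms: x[0] = 1, x[1] = 3, x[2] = 2, x[3] = 6, x[4] = 4, x[5] = 5, x[6] = 1.
The sequence repeats with period 6.
The value 2 first appears (with k ≥ 1) at x[2].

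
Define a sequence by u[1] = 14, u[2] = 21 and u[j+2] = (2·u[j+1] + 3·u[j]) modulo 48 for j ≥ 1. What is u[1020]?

u[1] = 14, u[2] = 21, u[3] = 36, u[4] = 39, u[5] = 42, u[6] = 9, u[7] = 0, u[8] = 27, u[9] = 6, u[10] = 45, u[11] = 12, u[12] = 15, u[13] = 18, u[14] = 33, u[15] = 24, u[16] = 3, u[17] = 30, u[18] = 21, u[19] = 36.
Since (u[18], u[19]) = (u[2], u[3]) = (21, 36) (two consecutive terms determine the rest), the sequence is eventually periodic: after a pre-period of length 1 it cycles with period 16.
For j ≥ 2, u[j] depends only on (j - 2) mod 16. (1020 - 2) mod 16 = 10, so u[1020] = u[12] = 15.

15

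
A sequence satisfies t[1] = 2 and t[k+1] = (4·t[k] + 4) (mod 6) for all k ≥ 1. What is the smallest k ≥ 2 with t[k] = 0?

t[1] = 2, t[2] = 0, t[3] = 4, t[4] = 2.
Since t[4] = t[1] = 2, the sequence is periodic with period 3.
The value 0 first appears (with k ≥ 2) at t[2].

2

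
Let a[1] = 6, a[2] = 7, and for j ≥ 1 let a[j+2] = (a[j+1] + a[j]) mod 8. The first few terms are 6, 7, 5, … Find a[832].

Listing terms: a[1] = 6, a[2] = 7, a[3] = 5, a[4] = 4, a[5] = 1, a[6] = 5, a[7] = 6, a[8] = 3, a[9] = 1, a[10] = 4, a[11] = 5, a[12] = 1, a[13] = 6, a[14] = 7.
The sequence repeats with period 12.
(832 - 1) mod 12 = 3, so a[832] = a[4] = 4.

4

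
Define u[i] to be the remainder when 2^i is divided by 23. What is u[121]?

1

u[1] = 2, u[2] = 4, u[3] = 8, u[4] = 16, u[5] = 9, u[6] = 18, u[7] = 13, u[8] = 3, u[9] = 6, u[10] = 12, u[11] = 1, u[12] = 2.
Since u[12] = u[1] = 2, the sequence is periodic with period 11.
(121 - 1) mod 11 = 10, so u[121] = u[11] = 1.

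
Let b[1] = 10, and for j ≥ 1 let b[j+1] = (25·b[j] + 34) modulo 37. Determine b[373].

We have b[1] = 10; b[2] = 25; b[3] = 30; b[4] = 7; b[5] = 24; b[6] = 5; b[7] = 11; b[8] = 13; b[9] = 26; b[10] = 18; b[11] = 3; b[12] = 35; b[13] = 21; b[14] = 4; b[15] = 23; b[16] = 17; b[17] = 15; b[18] = 2; b[19] = 10.
The sequence repeats with period 18.
So b[373] = b[1 + ((373-1) mod 18)] = b[13] = 21.

21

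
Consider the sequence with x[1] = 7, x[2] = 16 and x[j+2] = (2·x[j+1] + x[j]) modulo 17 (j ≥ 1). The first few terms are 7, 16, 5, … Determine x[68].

Listing terms: x[1] = 7; x[2] = 16; x[3] = 5; x[4] = 9; x[5] = 6; x[6] = 4; x[7] = 14; x[8] = 15; x[9] = 10; x[10] = 1; x[11] = 12; x[12] = 8; x[13] = 11; x[14] = 13; x[15] = 3; x[16] = 2; x[17] = 7; x[18] = 16.
Since (x[17], x[18]) = (x[1], x[2]) = (7, 16) (two consecutive terms determine the rest), the sequence is periodic with period 16.
So x[68] = x[1 + ((68-1) mod 16)] = x[4] = 9.

9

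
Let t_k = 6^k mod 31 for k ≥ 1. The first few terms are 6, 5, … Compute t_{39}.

30

Computing terms: t_1 = 6,  t_2 = 5,  t_3 = 30,  t_4 = 25,  t_5 = 26,  t_6 = 1,  t_7 = 6.
Since t_7 = t_1 = 6, the sequence is periodic with period 6.
So t_{39} = t_{1 + ((39-1) mod 6)} = t_3 = 30.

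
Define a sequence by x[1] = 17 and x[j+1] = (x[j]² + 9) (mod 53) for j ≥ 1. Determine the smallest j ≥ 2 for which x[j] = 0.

We have x[1] = 17; x[2] = 33; x[3] = 38; x[4] = 22; x[5] = 16; x[6] = 0; x[7] = 9; x[8] = 37; x[9] = 0.
Since x[9] = x[6] = 0, the sequence is eventually periodic: after a pre-period of length 5 it cycles with period 3.
The value 0 first appears (with j ≥ 2) at x[6].

6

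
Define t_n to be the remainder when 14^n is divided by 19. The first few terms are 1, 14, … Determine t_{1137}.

t_0 = 1,  t_1 = 14,  t_2 = 6,  t_3 = 8,  t_4 = 17,  t_5 = 10,  t_6 = 7,  t_7 = 3,  t_8 = 4,  t_9 = 18,  t_{10} = 5,  t_{11} = 13,  t_{12} = 11,  t_{13} = 2,  t_{14} = 9,  t_{15} = 12,  t_{16} = 16,  t_{17} = 15,  t_{18} = 1.
Since t_{18} = t_0 = 1, the sequence is periodic with period 18.
(1137 - 0) mod 18 = 3, so t_{1137} = t_3 = 8.

8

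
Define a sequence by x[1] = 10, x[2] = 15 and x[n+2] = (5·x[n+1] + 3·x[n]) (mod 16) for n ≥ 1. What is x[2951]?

5

We have x[1] = 10; x[2] = 15; x[3] = 9; x[4] = 10; x[5] = 13; x[6] = 15; x[7] = 2; x[8] = 7; x[9] = 9; x[10] = 2; x[11] = 5; x[12] = 15; x[13] = 10; x[14] = 15.
The sequence repeats with period 12.
(2951 - 1) mod 12 = 10, so x[2951] = x[11] = 5.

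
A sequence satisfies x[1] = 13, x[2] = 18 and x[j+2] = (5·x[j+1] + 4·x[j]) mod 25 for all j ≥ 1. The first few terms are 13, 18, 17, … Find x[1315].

22

x[1] = 13, x[2] = 18, x[3] = 17, x[4] = 7, x[5] = 3, x[6] = 18, x[7] = 2, x[8] = 7, x[9] = 18, x[10] = 18, x[11] = 12, x[12] = 7, x[13] = 8, x[14] = 18, x[15] = 22, x[16] = 7, x[17] = 23, x[18] = 18, x[19] = 7, x[20] = 7, x[21] = 13, x[22] = 18.
The sequence repeats with period 20.
So x[1315] = x[1 + ((1315-1) mod 20)] = x[15] = 22.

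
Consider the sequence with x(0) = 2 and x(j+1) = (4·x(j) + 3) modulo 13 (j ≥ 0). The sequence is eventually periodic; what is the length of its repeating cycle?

We have x(0) = 2; x(1) = 11; x(2) = 8; x(3) = 9; x(4) = 0; x(5) = 3; x(6) = 2.
The sequence repeats with period 6.

6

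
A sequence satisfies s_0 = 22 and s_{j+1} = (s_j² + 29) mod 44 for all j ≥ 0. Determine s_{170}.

10

Computing terms: s_0 = 22; s_1 = 29; s_2 = 34; s_3 = 41; s_4 = 38; s_5 = 21; s_6 = 30; s_7 = 5; s_8 = 10; s_9 = 41.
Since s_9 = s_3 = 41, the sequence is eventually periodic: after a pre-period of length 3 it cycles with period 6.
For j ≥ 3, s_j depends only on (j - 3) mod 6. (170 - 3) mod 6 = 5, so s_{170} = s_8 = 10.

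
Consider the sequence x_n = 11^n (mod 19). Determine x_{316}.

11

Listing terms: x_1 = 11,  x_2 = 7,  x_3 = 1,  x_4 = 11.
The sequence repeats with period 3.
So x_{316} = x_{1 + ((316-1) mod 3)} = x_1 = 11.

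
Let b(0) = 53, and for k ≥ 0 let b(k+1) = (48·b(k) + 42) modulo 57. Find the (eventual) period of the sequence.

We have b(0) = 53,  b(1) = 21,  b(2) = 24,  b(3) = 54,  b(4) = 12,  b(5) = 48,  b(6) = 9,  b(7) = 18,  b(8) = 51,  b(9) = 39,  b(10) = 33,  b(11) = 30,  b(12) = 0,  b(13) = 42,  b(14) = 6,  b(15) = 45,  b(16) = 36,  b(17) = 3,  b(18) = 15,  b(19) = 21.
Since b(19) = b(1) = 21, the sequence is eventually periodic: after a pre-period of length 1 it cycles with period 18.

18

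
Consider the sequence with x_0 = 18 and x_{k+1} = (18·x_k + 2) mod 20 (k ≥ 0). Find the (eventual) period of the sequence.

x_0 = 18; x_1 = 6; x_2 = 10; x_3 = 2; x_4 = 18.
Since x_4 = x_0 = 18, the sequence is periodic with period 4.

4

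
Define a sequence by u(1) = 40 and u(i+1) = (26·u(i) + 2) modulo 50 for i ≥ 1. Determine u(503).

We have u(1) = 40,  u(2) = 42,  u(3) = 44,  u(4) = 46,  u(5) = 48,  u(6) = 0,  u(7) = 2,  u(8) = 4,  u(9) = 6,  u(10) = 8,  u(11) = 10,  u(12) = 12,  u(13) = 14,  u(14) = 16,  u(15) = 18,  u(16) = 20,  u(17) = 22,  u(18) = 24,  u(19) = 26,  u(20) = 28,  u(21) = 30,  u(22) = 32,  u(23) = 34,  u(24) = 36,  u(25) = 38,  u(26) = 40.
Since u(26) = u(1) = 40, the sequence is periodic with period 25.
(503 - 1) mod 25 = 2, so u(503) = u(3) = 44.

44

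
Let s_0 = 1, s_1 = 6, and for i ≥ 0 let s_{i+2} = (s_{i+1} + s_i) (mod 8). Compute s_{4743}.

5

Computing terms: s_0 = 1; s_1 = 6; s_2 = 7; s_3 = 5; s_4 = 4; s_5 = 1; s_6 = 5; s_7 = 6; s_8 = 3; s_9 = 1; s_{10} = 4; s_{11} = 5; s_{12} = 1; s_{13} = 6.
Since (s_{12}, s_{13}) = (s_0, s_1) = (1, 6) (two consecutive terms determine the rest), the sequence is periodic with period 12.
(4743 - 0) mod 12 = 3, so s_{4743} = s_3 = 5.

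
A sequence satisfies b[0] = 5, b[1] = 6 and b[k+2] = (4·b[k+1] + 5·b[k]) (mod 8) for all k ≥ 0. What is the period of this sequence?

Computing terms: b[0] = 5,  b[1] = 6,  b[2] = 1,  b[3] = 2,  b[4] = 5,  b[5] = 6.
The sequence repeats with period 4.

4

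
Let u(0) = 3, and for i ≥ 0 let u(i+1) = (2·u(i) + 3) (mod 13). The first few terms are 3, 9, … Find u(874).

We have u(0) = 3; u(1) = 9; u(2) = 8; u(3) = 6; u(4) = 2; u(5) = 7; u(6) = 4; u(7) = 11; u(8) = 12; u(9) = 1; u(10) = 5; u(11) = 0; u(12) = 3.
Since u(12) = u(0) = 3, the sequence is periodic with period 12.
So u(874) = u(0 + ((874-0) mod 12)) = u(10) = 5.

5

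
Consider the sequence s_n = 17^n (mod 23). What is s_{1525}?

Computing terms: s_0 = 1; s_1 = 17; s_2 = 13; s_3 = 14; s_4 = 8; s_5 = 21; s_6 = 12; s_7 = 20; s_8 = 18; s_9 = 7; s_{10} = 4; s_{11} = 22; s_{12} = 6; s_{13} = 10; s_{14} = 9; s_{15} = 15; s_{16} = 2; s_{17} = 11; s_{18} = 3; s_{19} = 5; s_{20} = 16; s_{21} = 19; s_{22} = 1.
The sequence repeats with period 22.
(1525 - 0) mod 22 = 7, so s_{1525} = s_7 = 20.

20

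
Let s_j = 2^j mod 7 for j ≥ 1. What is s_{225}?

1

Computing terms: s_1 = 2; s_2 = 4; s_3 = 1; s_4 = 2.
Since s_4 = s_1 = 2, the sequence is periodic with period 3.
So s_{225} = s_{1 + ((225-1) mod 3)} = s_3 = 1.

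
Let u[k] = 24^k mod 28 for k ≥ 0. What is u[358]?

4

We have u[0] = 1,  u[1] = 24,  u[2] = 16,  u[3] = 20,  u[4] = 4,  u[5] = 12,  u[6] = 8,  u[7] = 24.
Since u[7] = u[1] = 24, the sequence is eventually periodic: after a pre-period of length 1 it cycles with period 6.
For k ≥ 1, u[k] depends only on (k - 1) mod 6. (358 - 1) mod 6 = 3, so u[358] = u[4] = 4.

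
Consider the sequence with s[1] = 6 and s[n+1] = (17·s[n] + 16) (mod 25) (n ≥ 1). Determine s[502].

18

We have s[1] = 6,  s[2] = 18,  s[3] = 22,  s[4] = 15,  s[5] = 21,  s[6] = 23,  s[7] = 7,  s[8] = 10,  s[9] = 11,  s[10] = 3,  s[11] = 17,  s[12] = 5,  s[13] = 1,  s[14] = 8,  s[15] = 2,  s[16] = 0,  s[17] = 16,  s[18] = 13,  s[19] = 12,  s[20] = 20,  s[21] = 6.
The sequence repeats with period 20.
So s[502] = s[1 + ((502-1) mod 20)] = s[2] = 18.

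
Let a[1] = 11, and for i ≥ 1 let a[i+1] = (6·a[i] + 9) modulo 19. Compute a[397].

a[1] = 11,  a[2] = 18,  a[3] = 3,  a[4] = 8,  a[5] = 0,  a[6] = 9,  a[7] = 6,  a[8] = 7,  a[9] = 13,  a[10] = 11.
The sequence repeats with period 9.
(397 - 1) mod 9 = 0, so a[397] = a[1] = 11.

11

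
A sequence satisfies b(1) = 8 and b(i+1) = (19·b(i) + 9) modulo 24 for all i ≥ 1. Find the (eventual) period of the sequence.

We have b(1) = 8; b(2) = 17; b(3) = 20; b(4) = 5; b(5) = 8.
The sequence repeats with period 4.

4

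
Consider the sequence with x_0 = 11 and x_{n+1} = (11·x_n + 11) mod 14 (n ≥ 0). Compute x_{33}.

4

We have x_0 = 11,  x_1 = 6,  x_2 = 7,  x_3 = 4,  x_4 = 13,  x_5 = 0,  x_6 = 11.
The sequence repeats with period 6.
(33 - 0) mod 6 = 3, so x_{33} = x_3 = 4.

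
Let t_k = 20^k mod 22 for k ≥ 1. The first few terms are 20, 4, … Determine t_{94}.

16

Computing terms: t_1 = 20; t_2 = 4; t_3 = 14; t_4 = 16; t_5 = 12; t_6 = 20.
Since t_6 = t_1 = 20, the sequence is periodic with period 5.
So t_{94} = t_{1 + ((94-1) mod 5)} = t_4 = 16.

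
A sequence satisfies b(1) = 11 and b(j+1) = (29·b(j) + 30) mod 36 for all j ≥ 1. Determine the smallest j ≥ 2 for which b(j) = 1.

4

Computing terms: b(1) = 11, b(2) = 25, b(3) = 35, b(4) = 1, b(5) = 23, b(6) = 13, b(7) = 11.
The sequence repeats with period 6.
The value 1 first appears (with j ≥ 2) at b(4).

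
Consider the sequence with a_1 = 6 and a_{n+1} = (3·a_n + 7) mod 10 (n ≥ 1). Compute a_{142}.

5

Listing terms: a_1 = 6,  a_2 = 5,  a_3 = 2,  a_4 = 3,  a_5 = 6.
The sequence repeats with period 4.
So a_{142} = a_{1 + ((142-1) mod 4)} = a_2 = 5.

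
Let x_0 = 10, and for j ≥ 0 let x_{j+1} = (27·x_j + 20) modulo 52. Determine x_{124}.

We have x_0 = 10, x_1 = 30, x_2 = 50, x_3 = 18, x_4 = 38, x_5 = 6, x_6 = 26, x_7 = 46, x_8 = 14, x_9 = 34, x_{10} = 2, x_{11} = 22, x_{12} = 42, x_{13} = 10.
Since x_{13} = x_0 = 10, the sequence is periodic with period 13.
(124 - 0) mod 13 = 7, so x_{124} = x_7 = 46.

46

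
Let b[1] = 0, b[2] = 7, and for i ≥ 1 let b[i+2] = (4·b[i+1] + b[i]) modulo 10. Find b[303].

8

Listing terms: b[1] = 0, b[2] = 7, b[3] = 8, b[4] = 9, b[5] = 4, b[6] = 5, b[7] = 4, b[8] = 1, b[9] = 8, b[10] = 3, b[11] = 0, b[12] = 3, b[13] = 2, b[14] = 1, b[15] = 6, b[16] = 5, b[17] = 6, b[18] = 9, b[19] = 2, b[20] = 7, b[21] = 0, b[22] = 7.
The sequence repeats with period 20.
So b[303] = b[1 + ((303-1) mod 20)] = b[3] = 8.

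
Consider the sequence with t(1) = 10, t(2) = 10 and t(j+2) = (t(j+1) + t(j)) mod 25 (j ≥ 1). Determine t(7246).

We have t(1) = 10, t(2) = 10, t(3) = 20, t(4) = 5, t(5) = 0, t(6) = 5, t(7) = 5, t(8) = 10, t(9) = 15, t(10) = 0, t(11) = 15, t(12) = 15, t(13) = 5, t(14) = 20, t(15) = 0, t(16) = 20, t(17) = 20, t(18) = 15, t(19) = 10, t(20) = 0, t(21) = 10, t(22) = 10.
Since (t(21), t(22)) = (t(1), t(2)) = (10, 10) (two consecutive terms determine the rest), the sequence is periodic with period 20.
(7246 - 1) mod 20 = 5, so t(7246) = t(6) = 5.

5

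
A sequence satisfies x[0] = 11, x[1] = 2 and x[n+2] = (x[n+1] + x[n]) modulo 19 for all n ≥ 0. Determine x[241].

Listing terms: x[0] = 11; x[1] = 2; x[2] = 13; x[3] = 15; x[4] = 9; x[5] = 5; x[6] = 14; x[7] = 0; x[8] = 14; x[9] = 14; x[10] = 9; x[11] = 4; x[12] = 13; x[13] = 17; x[14] = 11; x[15] = 9; x[16] = 1; x[17] = 10; x[18] = 11; x[19] = 2.
Since (x[18], x[19]) = (x[0], x[1]) = (11, 2) (two consecutive terms determine the rest), the sequence is periodic with period 18.
(241 - 0) mod 18 = 7, so x[241] = x[7] = 0.

0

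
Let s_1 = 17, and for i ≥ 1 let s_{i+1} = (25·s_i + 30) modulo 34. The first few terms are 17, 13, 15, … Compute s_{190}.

27

We have s_1 = 17,  s_2 = 13,  s_3 = 15,  s_4 = 31,  s_5 = 23,  s_6 = 27,  s_7 = 25,  s_8 = 9,  s_9 = 17.
The sequence repeats with period 8.
(190 - 1) mod 8 = 5, so s_{190} = s_6 = 27.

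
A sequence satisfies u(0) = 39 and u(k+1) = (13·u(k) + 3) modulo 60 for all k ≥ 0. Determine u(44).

39

u(0) = 39, u(1) = 30, u(2) = 33, u(3) = 12, u(4) = 39.
The sequence repeats with period 4.
(44 - 0) mod 4 = 0, so u(44) = u(0) = 39.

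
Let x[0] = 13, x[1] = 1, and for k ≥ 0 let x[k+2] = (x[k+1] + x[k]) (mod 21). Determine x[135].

x[0] = 13,  x[1] = 1,  x[2] = 14,  x[3] = 15,  x[4] = 8,  x[5] = 2,  x[6] = 10,  x[7] = 12,  x[8] = 1,  x[9] = 13,  x[10] = 14,  x[11] = 6,  x[12] = 20,  x[13] = 5,  x[14] = 4,  x[15] = 9,  x[16] = 13,  x[17] = 1.
Since (x[16], x[17]) = (x[0], x[1]) = (13, 1) (two consecutive terms determine the rest), the sequence is periodic with period 16.
So x[135] = x[0 + ((135-0) mod 16)] = x[7] = 12.

12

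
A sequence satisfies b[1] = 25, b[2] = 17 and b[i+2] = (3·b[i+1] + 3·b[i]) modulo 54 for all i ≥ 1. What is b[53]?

27

Computing terms: b[1] = 25; b[2] = 17; b[3] = 18; b[4] = 51; b[5] = 45; b[6] = 18; b[7] = 27; b[8] = 27; b[9] = 0; b[10] = 27; b[11] = 27.
Since (b[10], b[11]) = (b[7], b[8]) = (27, 27) (two consecutive terms determine the rest), the sequence is eventually periodic: after a pre-period of length 6 it cycles with period 3.
For i ≥ 7, b[i] depends only on (i - 7) mod 3. (53 - 7) mod 3 = 1, so b[53] = b[8] = 27.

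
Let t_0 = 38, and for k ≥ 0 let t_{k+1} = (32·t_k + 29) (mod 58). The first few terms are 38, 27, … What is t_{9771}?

3

Listing terms: t_0 = 38,  t_1 = 27,  t_2 = 23,  t_3 = 11,  t_4 = 33,  t_5 = 41,  t_6 = 7,  t_7 = 21,  t_8 = 5,  t_9 = 15,  t_{10} = 45,  t_{11} = 19,  t_{12} = 57,  t_{13} = 55,  t_{14} = 49,  t_{15} = 31,  t_{16} = 35,  t_{17} = 47,  t_{18} = 25,  t_{19} = 17,  t_{20} = 51,  t_{21} = 37,  t_{22} = 53,  t_{23} = 43,  t_{24} = 13,  t_{25} = 39,  t_{26} = 1,  t_{27} = 3,  t_{28} = 9,  t_{29} = 27.
Since t_{29} = t_1 = 27, the sequence is eventually periodic: after a pre-period of length 1 it cycles with period 28.
For k ≥ 1, t_k depends only on (k - 1) mod 28. (9771 - 1) mod 28 = 26, so t_{9771} = t_{27} = 3.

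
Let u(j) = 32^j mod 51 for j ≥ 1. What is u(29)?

2

Listing terms: u(1) = 32, u(2) = 4, u(3) = 26, u(4) = 16, u(5) = 2, u(6) = 13, u(7) = 8, u(8) = 1, u(9) = 32.
Since u(9) = u(1) = 32, the sequence is periodic with period 8.
So u(29) = u(1 + ((29-1) mod 8)) = u(5) = 2.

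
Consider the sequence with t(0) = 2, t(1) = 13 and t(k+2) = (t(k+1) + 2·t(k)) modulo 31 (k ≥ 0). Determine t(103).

12

Listing terms: t(0) = 2, t(1) = 13, t(2) = 17, t(3) = 12, t(4) = 15, t(5) = 8, t(6) = 7, t(7) = 23, t(8) = 6, t(9) = 21, t(10) = 2, t(11) = 13.
Since (t(10), t(11)) = (t(0), t(1)) = (2, 13) (two consecutive terms determine the rest), the sequence is periodic with period 10.
(103 - 0) mod 10 = 3, so t(103) = t(3) = 12.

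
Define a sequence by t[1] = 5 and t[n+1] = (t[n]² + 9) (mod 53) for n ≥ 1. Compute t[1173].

t[1] = 5, t[2] = 34, t[3] = 52, t[4] = 10, t[5] = 3, t[6] = 18, t[7] = 15, t[8] = 22, t[9] = 16, t[10] = 0, t[11] = 9, t[12] = 37, t[13] = 0.
Since t[13] = t[10] = 0, the sequence is eventually periodic: after a pre-period of length 9 it cycles with period 3.
For n ≥ 10, t[n] depends only on (n - 10) mod 3. (1173 - 10) mod 3 = 2, so t[1173] = t[12] = 37.

37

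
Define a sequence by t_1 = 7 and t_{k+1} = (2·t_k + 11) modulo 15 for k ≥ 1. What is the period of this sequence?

Listing terms: t_1 = 7,  t_2 = 10,  t_3 = 1,  t_4 = 13,  t_5 = 7.
The sequence repeats with period 4.

4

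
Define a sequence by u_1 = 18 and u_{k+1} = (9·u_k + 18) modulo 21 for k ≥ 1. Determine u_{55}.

Listing terms: u_1 = 18,  u_2 = 12,  u_3 = 0,  u_4 = 18.
The sequence repeats with period 3.
(55 - 1) mod 3 = 0, so u_{55} = u_1 = 18.

18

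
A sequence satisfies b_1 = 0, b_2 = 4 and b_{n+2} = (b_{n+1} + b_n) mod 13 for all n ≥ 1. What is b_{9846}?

Listing terms: b_1 = 0,  b_2 = 4,  b_3 = 4,  b_4 = 8,  b_5 = 12,  b_6 = 7,  b_7 = 6,  b_8 = 0,  b_9 = 6,  b_{10} = 6,  b_{11} = 12,  b_{12} = 5,  b_{13} = 4,  b_{14} = 9,  b_{15} = 0,  b_{16} = 9,  b_{17} = 9,  b_{18} = 5,  b_{19} = 1,  b_{20} = 6,  b_{21} = 7,  b_{22} = 0,  b_{23} = 7,  b_{24} = 7,  b_{25} = 1,  b_{26} = 8,  b_{27} = 9,  b_{28} = 4,  b_{29} = 0,  b_{30} = 4.
Since (b_{29}, b_{30}) = (b_1, b_2) = (0, 4) (two consecutive terms determine the rest), the sequence is periodic with period 28.
So b_{9846} = b_{1 + ((9846-1) mod 28)} = b_{18} = 5.

5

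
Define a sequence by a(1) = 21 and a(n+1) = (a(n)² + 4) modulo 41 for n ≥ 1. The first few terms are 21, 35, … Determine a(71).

We have a(1) = 21, a(2) = 35, a(3) = 40, a(4) = 5, a(5) = 29, a(6) = 25, a(7) = 14, a(8) = 36, a(9) = 29.
Since a(9) = a(5) = 29, the sequence is eventually periodic: after a pre-period of length 4 it cycles with period 4.
For n ≥ 5, a(n) depends only on (n - 5) mod 4. (71 - 5) mod 4 = 2, so a(71) = a(7) = 14.

14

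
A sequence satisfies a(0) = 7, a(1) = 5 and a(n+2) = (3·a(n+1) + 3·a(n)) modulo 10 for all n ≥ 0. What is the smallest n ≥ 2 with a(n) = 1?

Listing terms: a(0) = 7; a(1) = 5; a(2) = 6; a(3) = 3; a(4) = 7; a(5) = 0; a(6) = 1; a(7) = 3; a(8) = 2; a(9) = 5; a(10) = 1; a(11) = 8; a(12) = 7; a(13) = 5.
Since (a(12), a(13)) = (a(0), a(1)) = (7, 5) (two consecutive terms determine the rest), the sequence is periodic with period 12.
The value 1 first appears (with n ≥ 2) at a(6).

6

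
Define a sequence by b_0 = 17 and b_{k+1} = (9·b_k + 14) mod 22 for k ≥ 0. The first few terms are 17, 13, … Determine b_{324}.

15

b_0 = 17,  b_1 = 13,  b_2 = 21,  b_3 = 5,  b_4 = 15,  b_5 = 17.
Since b_5 = b_0 = 17, the sequence is periodic with period 5.
So b_{324} = b_{0 + ((324-0) mod 5)} = b_4 = 15.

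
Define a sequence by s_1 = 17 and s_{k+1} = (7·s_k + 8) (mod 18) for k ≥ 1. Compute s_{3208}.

5

Listing terms: s_1 = 17,  s_2 = 1,  s_3 = 15,  s_4 = 5,  s_5 = 7,  s_6 = 3,  s_7 = 11,  s_8 = 13,  s_9 = 9,  s_{10} = 17.
Since s_{10} = s_1 = 17, the sequence is periodic with period 9.
So s_{3208} = s_{1 + ((3208-1) mod 9)} = s_4 = 5.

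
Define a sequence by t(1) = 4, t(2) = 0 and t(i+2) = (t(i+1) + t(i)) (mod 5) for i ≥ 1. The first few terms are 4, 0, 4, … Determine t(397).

t(1) = 4, t(2) = 0, t(3) = 4, t(4) = 4, t(5) = 3, t(6) = 2, t(7) = 0, t(8) = 2, t(9) = 2, t(10) = 4, t(11) = 1, t(12) = 0, t(13) = 1, t(14) = 1, t(15) = 2, t(16) = 3, t(17) = 0, t(18) = 3, t(19) = 3, t(20) = 1, t(21) = 4, t(22) = 0.
The sequence repeats with period 20.
(397 - 1) mod 20 = 16, so t(397) = t(17) = 0.

0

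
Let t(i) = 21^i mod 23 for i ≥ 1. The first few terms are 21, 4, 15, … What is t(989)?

11

Computing terms: t(1) = 21, t(2) = 4, t(3) = 15, t(4) = 16, t(5) = 14, t(6) = 18, t(7) = 10, t(8) = 3, t(9) = 17, t(10) = 12, t(11) = 22, t(12) = 2, t(13) = 19, t(14) = 8, t(15) = 7, t(16) = 9, t(17) = 5, t(18) = 13, t(19) = 20, t(20) = 6, t(21) = 11, t(22) = 1, t(23) = 21.
The sequence repeats with period 22.
(989 - 1) mod 22 = 20, so t(989) = t(21) = 11.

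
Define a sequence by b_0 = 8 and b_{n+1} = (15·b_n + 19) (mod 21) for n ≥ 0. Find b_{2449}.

Listing terms: b_0 = 8,  b_1 = 13,  b_2 = 4,  b_3 = 16,  b_4 = 7,  b_5 = 19,  b_6 = 10,  b_7 = 1,  b_8 = 13.
Since b_8 = b_1 = 13, the sequence is eventually periodic: after a pre-period of length 1 it cycles with period 7.
For n ≥ 1, b_n depends only on (n - 1) mod 7. (2449 - 1) mod 7 = 5, so b_{2449} = b_6 = 10.

10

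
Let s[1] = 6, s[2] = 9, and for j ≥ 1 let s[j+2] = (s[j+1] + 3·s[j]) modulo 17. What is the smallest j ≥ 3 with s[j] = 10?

3

Computing terms: s[1] = 6,  s[2] = 9,  s[3] = 10,  s[4] = 3,  s[5] = 16,  s[6] = 8,  s[7] = 5,  s[8] = 12,  s[9] = 10,  s[10] = 12,  s[11] = 8,  s[12] = 10,  s[13] = 0,  s[14] = 13,  s[15] = 13,  s[16] = 1,  s[17] = 6,  s[18] = 9.
Since (s[17], s[18]) = (s[1], s[2]) = (6, 9) (two consecutive terms determine the rest), the sequence is periodic with period 16.
The value 10 first appears (with j ≥ 3) at s[3].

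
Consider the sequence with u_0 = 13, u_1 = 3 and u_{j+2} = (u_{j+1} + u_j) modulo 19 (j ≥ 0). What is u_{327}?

0

Listing terms: u_0 = 13, u_1 = 3, u_2 = 16, u_3 = 0, u_4 = 16, u_5 = 16, u_6 = 13, u_7 = 10, u_8 = 4, u_9 = 14, u_{10} = 18, u_{11} = 13, u_{12} = 12, u_{13} = 6, u_{14} = 18, u_{15} = 5, u_{16} = 4, u_{17} = 9, u_{18} = 13, u_{19} = 3.
Since (u_{18}, u_{19}) = (u_0, u_1) = (13, 3) (two consecutive terms determine the rest), the sequence is periodic with period 18.
So u_{327} = u_{0 + ((327-0) mod 18)} = u_3 = 0.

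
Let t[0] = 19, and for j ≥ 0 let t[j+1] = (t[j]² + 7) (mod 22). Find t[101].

10

We have t[0] = 19,  t[1] = 16,  t[2] = 21,  t[3] = 8,  t[4] = 5,  t[5] = 10,  t[6] = 19.
Since t[6] = t[0] = 19, the sequence is periodic with period 6.
So t[101] = t[0 + ((101-0) mod 6)] = t[5] = 10.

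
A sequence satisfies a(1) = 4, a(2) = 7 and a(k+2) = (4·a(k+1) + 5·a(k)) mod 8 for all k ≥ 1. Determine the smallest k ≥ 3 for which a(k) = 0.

3

Listing terms: a(1) = 4, a(2) = 7, a(3) = 0, a(4) = 3, a(5) = 4, a(6) = 7.
The sequence repeats with period 4.
The value 0 first appears (with k ≥ 3) at a(3).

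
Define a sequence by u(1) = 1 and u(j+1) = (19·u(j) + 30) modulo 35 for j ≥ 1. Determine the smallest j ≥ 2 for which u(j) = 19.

Computing terms: u(1) = 1,  u(2) = 14,  u(3) = 16,  u(4) = 19,  u(5) = 6,  u(6) = 4,  u(7) = 1.
Since u(7) = u(1) = 1, the sequence is periodic with period 6.
The value 19 first appears (with j ≥ 2) at u(4).

4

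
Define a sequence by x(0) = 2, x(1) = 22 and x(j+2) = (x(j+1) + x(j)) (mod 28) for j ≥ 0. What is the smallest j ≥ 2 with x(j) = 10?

x(0) = 2,  x(1) = 22,  x(2) = 24,  x(3) = 18,  x(4) = 14,  x(5) = 4,  x(6) = 18,  x(7) = 22,  x(8) = 12,  x(9) = 6,  x(10) = 18,  x(11) = 24,  x(12) = 14,  x(13) = 10,  x(14) = 24,  x(15) = 6,  x(16) = 2,  x(17) = 8,  x(18) = 10,  x(19) = 18,  x(20) = 0,  x(21) = 18,  x(22) = 18,  x(23) = 8,  x(24) = 26,  x(25) = 6,  x(26) = 4,  x(27) = 10,  x(28) = 14,  x(29) = 24,  x(30) = 10,  x(31) = 6,  x(32) = 16,  x(33) = 22,  x(34) = 10,  x(35) = 4,  x(36) = 14,  x(37) = 18,  x(38) = 4,  x(39) = 22,  x(40) = 26,  x(41) = 20,  x(42) = 18,  x(43) = 10,  x(44) = 0,  x(45) = 10,  x(46) = 10,  x(47) = 20,  x(48) = 2,  x(49) = 22.
The sequence repeats with period 48.
The value 10 first appears (with j ≥ 2) at x(13).

13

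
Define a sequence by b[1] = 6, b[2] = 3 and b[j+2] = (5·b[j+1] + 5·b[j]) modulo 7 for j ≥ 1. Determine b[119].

Listing terms: b[1] = 6, b[2] = 3, b[3] = 3, b[4] = 2, b[5] = 4, b[6] = 2, b[7] = 2, b[8] = 6, b[9] = 5, b[10] = 6, b[11] = 6, b[12] = 4, b[13] = 1, b[14] = 4, b[15] = 4, b[16] = 5, b[17] = 3, b[18] = 5, b[19] = 5, b[20] = 1, b[21] = 2, b[22] = 1, b[23] = 1, b[24] = 3, b[25] = 6, b[26] = 3.
Since (b[25], b[26]) = (b[1], b[2]) = (6, 3) (two consecutive terms determine the rest), the sequence is periodic with period 24.
So b[119] = b[1 + ((119-1) mod 24)] = b[23] = 1.

1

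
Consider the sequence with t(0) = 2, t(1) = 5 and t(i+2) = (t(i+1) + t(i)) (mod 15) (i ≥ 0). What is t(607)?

6

Listing terms: t(0) = 2,  t(1) = 5,  t(2) = 7,  t(3) = 12,  t(4) = 4,  t(5) = 1,  t(6) = 5,  t(7) = 6,  t(8) = 11,  t(9) = 2,  t(10) = 13,  t(11) = 0,  t(12) = 13,  t(13) = 13,  t(14) = 11,  t(15) = 9,  t(16) = 5,  t(17) = 14,  t(18) = 4,  t(19) = 3,  t(20) = 7,  t(21) = 10,  t(22) = 2,  t(23) = 12,  t(24) = 14,  t(25) = 11,  t(26) = 10,  t(27) = 6,  t(28) = 1,  t(29) = 7,  t(30) = 8,  t(31) = 0,  t(32) = 8,  t(33) = 8,  t(34) = 1,  t(35) = 9,  t(36) = 10,  t(37) = 4,  t(38) = 14,  t(39) = 3,  t(40) = 2,  t(41) = 5.
Since (t(40), t(41)) = (t(0), t(1)) = (2, 5) (two consecutive terms determine the rest), the sequence is periodic with period 40.
So t(607) = t(0 + ((607-0) mod 40)) = t(7) = 6.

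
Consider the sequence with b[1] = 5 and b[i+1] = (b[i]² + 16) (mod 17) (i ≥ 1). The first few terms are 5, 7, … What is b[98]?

7

We have b[1] = 5, b[2] = 7, b[3] = 14, b[4] = 8, b[5] = 12, b[6] = 7.
Since b[6] = b[2] = 7, the sequence is eventually periodic: after a pre-period of length 1 it cycles with period 4.
For i ≥ 2, b[i] depends only on (i - 2) mod 4. (98 - 2) mod 4 = 0, so b[98] = b[2] = 7.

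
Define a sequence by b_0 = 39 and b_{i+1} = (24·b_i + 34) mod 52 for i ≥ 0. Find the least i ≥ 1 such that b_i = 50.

3

b_0 = 39, b_1 = 34, b_2 = 18, b_3 = 50, b_4 = 38, b_5 = 10, b_6 = 14, b_7 = 6, b_8 = 22, b_9 = 42, b_{10} = 2, b_{11} = 30, b_{12} = 26, b_{13} = 34.
Since b_{13} = b_1 = 34, the sequence is eventually periodic: after a pre-period of length 1 it cycles with period 12.
The value 50 first appears (with i ≥ 1) at b_3.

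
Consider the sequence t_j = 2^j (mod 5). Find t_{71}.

Listing terms: t_1 = 2; t_2 = 4; t_3 = 3; t_4 = 1; t_5 = 2.
The sequence repeats with period 4.
(71 - 1) mod 4 = 2, so t_{71} = t_3 = 3.

3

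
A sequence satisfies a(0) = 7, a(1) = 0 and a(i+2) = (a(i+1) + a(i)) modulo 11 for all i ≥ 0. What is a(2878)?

a(0) = 7, a(1) = 0, a(2) = 7, a(3) = 7, a(4) = 3, a(5) = 10, a(6) = 2, a(7) = 1, a(8) = 3, a(9) = 4, a(10) = 7, a(11) = 0.
Since (a(10), a(11)) = (a(0), a(1)) = (7, 0) (two consecutive terms determine the rest), the sequence is periodic with period 10.
So a(2878) = a(0 + ((2878-0) mod 10)) = a(8) = 3.

3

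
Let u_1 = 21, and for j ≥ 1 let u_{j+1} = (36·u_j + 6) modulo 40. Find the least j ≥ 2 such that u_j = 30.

We have u_1 = 21, u_2 = 2, u_3 = 38, u_4 = 14, u_5 = 30, u_6 = 6, u_7 = 22, u_8 = 38.
Since u_8 = u_3 = 38, the sequence is eventually periodic: after a pre-period of length 2 it cycles with period 5.
The value 30 first appears (with j ≥ 2) at u_5.

5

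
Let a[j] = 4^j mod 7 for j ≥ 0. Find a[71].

We have a[0] = 1, a[1] = 4, a[2] = 2, a[3] = 1.
Since a[3] = a[0] = 1, the sequence is periodic with period 3.
(71 - 0) mod 3 = 2, so a[71] = a[2] = 2.

2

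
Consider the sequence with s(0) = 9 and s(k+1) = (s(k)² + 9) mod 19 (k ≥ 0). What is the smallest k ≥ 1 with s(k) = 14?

s(0) = 9; s(1) = 14; s(2) = 15; s(3) = 6; s(4) = 7; s(5) = 1; s(6) = 10; s(7) = 14.
Since s(7) = s(1) = 14, the sequence is eventually periodic: after a pre-period of length 1 it cycles with period 6.
The value 14 first appears (with k ≥ 1) at s(1).

1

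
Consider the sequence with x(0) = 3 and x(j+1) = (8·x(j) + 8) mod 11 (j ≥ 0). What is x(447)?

We have x(0) = 3,  x(1) = 10,  x(2) = 0,  x(3) = 8,  x(4) = 6,  x(5) = 1,  x(6) = 5,  x(7) = 4,  x(8) = 7,  x(9) = 9,  x(10) = 3.
Since x(10) = x(0) = 3, the sequence is periodic with period 10.
So x(447) = x(0 + ((447-0) mod 10)) = x(7) = 4.

4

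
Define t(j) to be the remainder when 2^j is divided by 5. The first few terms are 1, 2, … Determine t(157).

t(0) = 1, t(1) = 2, t(2) = 4, t(3) = 3, t(4) = 1.
Since t(4) = t(0) = 1, the sequence is periodic with period 4.
(157 - 0) mod 4 = 1, so t(157) = t(1) = 2.

2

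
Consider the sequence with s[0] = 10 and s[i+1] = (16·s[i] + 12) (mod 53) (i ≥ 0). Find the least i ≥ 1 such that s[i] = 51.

s[0] = 10,  s[1] = 13,  s[2] = 8,  s[3] = 34,  s[4] = 26,  s[5] = 4,  s[6] = 23,  s[7] = 9,  s[8] = 50,  s[9] = 17,  s[10] = 19,  s[11] = 51,  s[12] = 33,  s[13] = 10.
The sequence repeats with period 13.
The value 51 first appears (with i ≥ 1) at s[11].

11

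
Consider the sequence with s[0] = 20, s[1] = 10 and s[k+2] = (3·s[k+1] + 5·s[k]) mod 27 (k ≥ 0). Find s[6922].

s[0] = 20; s[1] = 10; s[2] = 22; s[3] = 8; s[4] = 26; s[5] = 10; s[6] = 25; s[7] = 17; s[8] = 14; s[9] = 19; s[10] = 19; s[11] = 17; s[12] = 11; s[13] = 10; s[14] = 4; s[15] = 8; s[16] = 17; s[17] = 10; s[18] = 7; s[19] = 17; s[20] = 5; s[21] = 19; s[22] = 1; s[23] = 17; s[24] = 2; s[25] = 10; s[26] = 13; s[27] = 8; s[28] = 8; s[29] = 10; s[30] = 16; s[31] = 17; s[32] = 23; s[33] = 19; s[34] = 10; s[35] = 17; s[36] = 20; s[37] = 10.
The sequence repeats with period 36.
(6922 - 0) mod 36 = 10, so s[6922] = s[10] = 19.

19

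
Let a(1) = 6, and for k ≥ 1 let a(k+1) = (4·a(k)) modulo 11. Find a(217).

We have a(1) = 6, a(2) = 2, a(3) = 8, a(4) = 10, a(5) = 7, a(6) = 6.
The sequence repeats with period 5.
So a(217) = a(1 + ((217-1) mod 5)) = a(2) = 2.

2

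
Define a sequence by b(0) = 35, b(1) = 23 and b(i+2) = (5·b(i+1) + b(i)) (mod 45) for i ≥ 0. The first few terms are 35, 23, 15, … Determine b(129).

We have b(0) = 35, b(1) = 23, b(2) = 15, b(3) = 8, b(4) = 10, b(5) = 13, b(6) = 30, b(7) = 28, b(8) = 35, b(9) = 23.
The sequence repeats with period 8.
So b(129) = b(0 + ((129-0) mod 8)) = b(1) = 23.

23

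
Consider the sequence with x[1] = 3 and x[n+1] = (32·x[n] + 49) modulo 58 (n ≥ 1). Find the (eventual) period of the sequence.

We have x[1] = 3,  x[2] = 29,  x[3] = 49,  x[4] = 51,  x[5] = 57,  x[6] = 17,  x[7] = 13,  x[8] = 1,  x[9] = 23,  x[10] = 31,  x[11] = 55,  x[12] = 11,  x[13] = 53,  x[14] = 5,  x[15] = 35,  x[16] = 9,  x[17] = 47,  x[18] = 45,  x[19] = 39,  x[20] = 21,  x[21] = 25,  x[22] = 37,  x[23] = 15,  x[24] = 7,  x[25] = 41,  x[26] = 27,  x[27] = 43,  x[28] = 33,  x[29] = 3.
The sequence repeats with period 28.

28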